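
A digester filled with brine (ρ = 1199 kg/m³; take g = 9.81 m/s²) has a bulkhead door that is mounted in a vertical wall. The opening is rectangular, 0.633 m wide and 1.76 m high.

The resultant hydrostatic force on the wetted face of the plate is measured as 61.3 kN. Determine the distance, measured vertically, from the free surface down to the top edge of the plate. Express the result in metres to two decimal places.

γ = ρg = 1199 × 9.81 / 1000 = 11.76219 kN/m³.
A = 0.633 × 1.76 = 1.11408 m².
From F = γ·h_c·A, the centroid depth is h_c = 61.3/(11.76219 × 1.11408) = 4.67795 m.
The centroid lies 1.76/2 = 0.88 m below the top edge, so the top edge sits at h_top = 4.67795 − 0.88 = 3.79795 m below the surface.

d_top ≈ 3.80 m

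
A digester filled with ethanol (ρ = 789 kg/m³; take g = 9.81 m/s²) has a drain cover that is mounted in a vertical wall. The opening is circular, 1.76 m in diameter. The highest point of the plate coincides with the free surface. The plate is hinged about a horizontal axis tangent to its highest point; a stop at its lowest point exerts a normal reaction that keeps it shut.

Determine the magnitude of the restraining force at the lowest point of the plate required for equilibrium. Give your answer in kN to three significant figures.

P ≈ 10.4 kN

γ = ρg = 789 × 9.81 / 1000 = 7.74009 kN/m³.
The centroid is at the centre, 0.88 m below the top of the plate, so the centroid depth is h_c = 0.88 m.
A = π(0.88)² = 2.43285 m².
Resultant F = γ·h_c·A = 7.74009 × 0.88 × 2.43285 = 16.5708 kN.
I_c = πr⁴/4 = π × 0.88⁴/4 = 0.471 m⁴.
Centre of pressure: y_p = y_c + I_c/(y_c·A) = 0.88 + 0.471/(0.88 × 2.43285) = 0.88 + 0.22 = 1.1 m along the plane.
The resultant acts 0.88 + 0.22 = 1.1 m (along the plate) below the hinge at the top edge, so the moment about the hinge is M = F × 1.1 = 16.5708 × 1.1 = 18.2279 kN·m.
A normal force at the bottom, 1.76 m from the hinge, must supply this moment: P = 18.2279/1.76 = 10.3568 kN.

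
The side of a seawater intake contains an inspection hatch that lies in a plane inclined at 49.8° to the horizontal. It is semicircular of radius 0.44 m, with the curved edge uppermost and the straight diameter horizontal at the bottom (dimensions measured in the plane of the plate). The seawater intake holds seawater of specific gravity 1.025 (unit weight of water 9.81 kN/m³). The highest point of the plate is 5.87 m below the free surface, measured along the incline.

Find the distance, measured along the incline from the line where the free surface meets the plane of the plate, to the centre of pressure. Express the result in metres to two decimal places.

y_p = 6.13 m

γ = 1.025 × 9.81 = 10.05525 kN/m³.
Let θ = 49.8° be the plate's angle to the horizontal; measure y along the incline from where the plane meets the free surface. Vertical depth h = y·sinθ with sinθ = 0.763796.
The centroid lies 4r/(3π) = 0.186742 m above the diameter, so r − 4r/(3π) = 0.44 − 0.186742 = 0.253258 m below the topmost point, so y_c = 5.87 + 0.253258 = 6.12326 m and h_c = 6.12326 × 0.763796 = 4.67692 m.
A = πr²/2 = π × 0.44²/2 = 0.304106 m².
Resultant F = γ·h_c·A = 10.05525 × 4.67692 × 0.304106 = 14.3014 kN.
I_c = (π/8 − 8/(9π))·r⁴ = 0.109757 × 0.44⁴ = 0.0041138 m⁴.
Centre of pressure: y_p = y_c + I_c/(y_c·A) = 6.12326 + 0.0041138/(6.12326 × 0.304106) = 6.12326 + 0.0022092 = 6.12547 m along the plane.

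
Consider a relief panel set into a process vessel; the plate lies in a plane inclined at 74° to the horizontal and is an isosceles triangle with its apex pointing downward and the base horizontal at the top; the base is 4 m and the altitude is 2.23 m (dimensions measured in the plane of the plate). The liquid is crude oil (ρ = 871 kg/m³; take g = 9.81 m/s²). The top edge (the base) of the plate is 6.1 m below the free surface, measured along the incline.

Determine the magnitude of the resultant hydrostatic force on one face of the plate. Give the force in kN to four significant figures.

F ≈ 250.7 kN

γ = ρg = 871 × 9.81 / 1000 = 8.54451 kN/m³.
Let θ = 74° be the plate's angle to the horizontal; measure y along the incline from where the plane meets the free surface. Vertical depth h = y·sinθ with sinθ = 0.961262.
With the apex down, the centroid sits h/3 = 2.23/3 = 0.743333 m below the base (the top edge), so y_c = 6.1 + 0.743333 = 6.84333 m and h_c = 6.84333 × 0.961262 = 6.57823 m.
A = ½ × 4 × 2.23 = 4.46 m².
Resultant F = γ·h_c·A = 8.54451 × 6.57823 × 4.46 = 250.687 kN.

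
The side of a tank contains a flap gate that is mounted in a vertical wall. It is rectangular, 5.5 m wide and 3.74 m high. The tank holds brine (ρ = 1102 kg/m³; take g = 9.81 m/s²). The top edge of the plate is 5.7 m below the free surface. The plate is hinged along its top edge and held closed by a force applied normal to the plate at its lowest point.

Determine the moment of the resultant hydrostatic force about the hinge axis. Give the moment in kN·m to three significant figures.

M ≈ 3410 kN·m

γ = ρg = 1102 × 9.81 / 1000 = 10.81062 kN/m³.
The centroid lies 3.74/2 = 1.87 m below the top edge, so the centroid depth is h_c = 5.7 + 1.87 = 7.57 m.
A = 5.5 × 3.74 = 20.57 m².
Resultant F = γ·h_c·A = 10.81062 × 7.57 × 20.57 = 1683.37 kN.
I_c = b·h³/12 = 5.5 × 3.74³/12 = 23.9771 m⁴.
Centre of pressure: y_p = y_c + I_c/(y_c·A) = 7.57 + 23.9771/(7.57 × 20.57) = 7.57 + 0.153981 = 7.72398 m along the plane.
The resultant acts 1.87 + 0.153981 = 2.02398 m (along the plate) below the hinge at the top edge, so the moment about the hinge is M = F × 2.02398 = 1683.37 × 2.02398 = 3407.11 kN·m.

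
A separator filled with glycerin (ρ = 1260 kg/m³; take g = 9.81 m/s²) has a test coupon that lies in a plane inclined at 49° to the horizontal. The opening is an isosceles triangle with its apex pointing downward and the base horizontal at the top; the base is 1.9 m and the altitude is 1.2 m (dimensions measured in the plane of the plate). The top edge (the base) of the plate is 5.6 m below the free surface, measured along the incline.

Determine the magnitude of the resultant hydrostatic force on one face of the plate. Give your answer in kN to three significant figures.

γ = ρg = 1260 × 9.81 / 1000 = 12.3606 kN/m³.
Let θ = 49° be the plate's angle to the horizontal; measure y along the incline from where the plane meets the free surface. Vertical depth h = y·sinθ with sinθ = 0.754710.
With the apex down, the centroid sits h/3 = 1.2/3 = 0.4 m below the base (the top edge), so y_c = 5.6 + 0.4 = 6 m and h_c = 6 × 0.754710 = 4.52826 m.
A = ½ × 1.9 × 1.2 = 1.14 m².
Resultant F = γ·h_c·A = 12.3606 × 4.52826 × 1.14 = 63.8081 kN.

F ≈ 63.8 kN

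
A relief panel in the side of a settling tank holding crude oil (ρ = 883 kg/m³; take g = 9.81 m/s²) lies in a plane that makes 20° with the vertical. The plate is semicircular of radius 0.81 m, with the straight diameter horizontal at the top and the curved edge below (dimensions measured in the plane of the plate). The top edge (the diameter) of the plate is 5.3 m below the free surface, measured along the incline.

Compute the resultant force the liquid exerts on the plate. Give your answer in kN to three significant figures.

F ≈ 47.3 kN

γ = ρg = 883 × 9.81 / 1000 = 8.66223 kN/m³.
The plate makes 20° with the vertical, i.e. θ = 90° − 20° = 70° to the horizontal. Measuring y along the incline from the free-surface line, vertical depth h = y·sinθ with sinθ = 0.939693.
The centroid of a semicircle lies 4r/(3π) = 0.343775 m from the diameter, here below the top edge, so y_c = 5.3 + 0.343775 = 5.64377 m and h_c = 5.64377 × 0.939693 = 5.30341 m.
A = πr²/2 = π × 0.81²/2 = 1.0306 m².
Resultant F = γ·h_c·A = 8.66223 × 5.30341 × 1.0306 = 47.3451 kN.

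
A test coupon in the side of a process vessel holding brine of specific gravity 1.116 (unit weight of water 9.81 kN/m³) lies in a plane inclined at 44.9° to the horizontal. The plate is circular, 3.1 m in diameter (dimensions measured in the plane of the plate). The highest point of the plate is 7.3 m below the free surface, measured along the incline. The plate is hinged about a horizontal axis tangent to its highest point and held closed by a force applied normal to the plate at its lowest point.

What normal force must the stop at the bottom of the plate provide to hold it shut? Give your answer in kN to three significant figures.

P ≈ 269 kN

γ = 1.116 × 9.81 = 10.94796 kN/m³.
Let θ = 44.9° be the plate's angle to the horizontal; measure y along the incline from where the plane meets the free surface. Vertical depth h = y·sinθ with sinθ = 0.705872.
The centroid is at the centre, 1.55 m below the top of the plate, so y_c = 7.3 + 1.55 = 8.85 m and h_c = 8.85 × 0.705872 = 6.24697 m.
A = π(1.55)² = 7.54768 m².
Resultant F = γ·h_c·A = 10.94796 × 6.24697 × 7.54768 = 516.198 kN.
I_c = πr⁴/4 = π × 1.55⁴/4 = 4.53332 m⁴.
Centre of pressure: y_p = y_c + I_c/(y_c·A) = 8.85 + 4.53332/(8.85 × 7.54768) = 8.85 + 0.0678672 = 8.91787 m along the plane.
The resultant acts 1.55 + 0.0678672 = 1.61787 m (along the plate) below the hinge at the top edge, so the moment about the hinge is M = F × 1.61787 = 516.198 × 1.61787 = 835.141 kN·m.
A normal force at the bottom, 3.1 m from the hinge, must supply this moment: P = 835.141/3.1 = 269.4 kN.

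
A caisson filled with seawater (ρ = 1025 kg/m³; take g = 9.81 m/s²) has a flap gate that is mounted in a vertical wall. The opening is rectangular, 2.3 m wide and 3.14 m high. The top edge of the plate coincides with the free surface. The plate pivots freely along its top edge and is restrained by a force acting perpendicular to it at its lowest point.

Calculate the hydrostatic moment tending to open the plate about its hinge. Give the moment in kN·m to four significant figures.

M ≈ 238.7 kN·m

γ = ρg = 1025 × 9.81 / 1000 = 10.05525 kN/m³.
The centroid lies 3.14/2 = 1.57 m below the top edge, so the centroid depth is h_c = 1.57 m.
A = 2.3 × 3.14 = 7.222 m².
Resultant F = γ·h_c·A = 10.05525 × 1.57 × 7.222 = 114.012 kN.
I_c = b·h³/12 = 2.3 × 3.14³/12 = 5.93384 m⁴.
Centre of pressure: y_p = y_c + I_c/(y_c·A) = 1.57 + 5.93384/(1.57 × 7.222) = 1.57 + 0.523334 = 2.09333 m along the plane.
The resultant acts 1.57 + 0.523334 = 2.09333 m (along the plate) below the hinge at the top edge, so the moment about the hinge is M = F × 2.09333 = 114.012 × 2.09333 = 238.665 kN·m.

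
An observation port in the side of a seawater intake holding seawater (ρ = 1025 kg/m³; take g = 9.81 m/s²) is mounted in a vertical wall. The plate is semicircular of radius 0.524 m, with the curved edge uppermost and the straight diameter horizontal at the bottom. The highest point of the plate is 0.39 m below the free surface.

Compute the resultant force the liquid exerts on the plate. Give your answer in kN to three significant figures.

γ = ρg = 1025 × 9.81 / 1000 = 10.05525 kN/m³.
The centroid lies 4r/(3π) = 0.222393 m above the diameter, so r − 4r/(3π) = 0.524 − 0.222393 = 0.301607 m below the topmost point, so the centroid depth is h_c = 0.39 + 0.301607 = 0.691607 m.
A = πr²/2 = π × 0.524²/2 = 0.431303 m².
Resultant F = γ·h_c·A = 10.05525 × 0.691607 × 0.431303 = 2.9994 kN.

F ≈ 3.00 kN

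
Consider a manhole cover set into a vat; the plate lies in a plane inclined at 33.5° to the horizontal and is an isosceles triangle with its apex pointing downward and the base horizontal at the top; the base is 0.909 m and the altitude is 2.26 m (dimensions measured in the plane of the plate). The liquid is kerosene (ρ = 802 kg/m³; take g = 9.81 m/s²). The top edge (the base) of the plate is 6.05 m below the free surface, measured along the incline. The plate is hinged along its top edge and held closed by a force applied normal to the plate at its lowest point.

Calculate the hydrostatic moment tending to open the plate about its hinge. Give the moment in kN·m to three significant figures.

M ≈ 24.1 kN·m

γ = ρg = 802 × 9.81 / 1000 = 7.86762 kN/m³.
Let θ = 33.5° be the plate's angle to the horizontal; measure y along the incline from where the plane meets the free surface. Vertical depth h = y·sinθ with sinθ = 0.551937.
With the apex down, the centroid sits h/3 = 2.26/3 = 0.753333 m below the base (the top edge), so y_c = 6.05 + 0.753333 = 6.80333 m and h_c = 6.80333 × 0.551937 = 3.75501 m.
A = ½ × 0.909 × 2.26 = 1.02717 m².
Resultant F = γ·h_c·A = 7.86762 × 3.75501 × 1.02717 = 30.3457 kN.
I_c = b·h³/36 = 0.909 × 2.26³/36 = 0.291465 m⁴.
Centre of pressure: y_p = y_c + I_c/(y_c·A) = 6.80333 + 0.291465/(6.80333 × 1.02717) = 6.80333 + 0.0417083 = 6.84504 m along the plane.
The resultant acts 0.753333 + 0.0417083 = 0.795041 m (along the plate) below the hinge at the top edge, so the moment about the hinge is M = F × 0.795041 = 30.3457 × 0.795041 = 24.1261 kN·m.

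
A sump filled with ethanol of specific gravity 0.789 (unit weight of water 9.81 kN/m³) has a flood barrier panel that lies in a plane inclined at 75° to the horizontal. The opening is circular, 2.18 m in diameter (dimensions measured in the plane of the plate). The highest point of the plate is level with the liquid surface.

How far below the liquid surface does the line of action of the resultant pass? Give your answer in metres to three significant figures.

γ = 0.789 × 9.81 = 7.74009 kN/m³.
Let θ = 75° be the plate's angle to the horizontal; measure y along the incline from where the plane meets the free surface. Vertical depth h = y·sinθ with sinθ = 0.965926.
The centroid is at the centre, 1.09 m below the top of the plate, so y_c = 1.09 m and h_c = 1.09 × 0.965926 = 1.05286 m.
A = π(1.09)² = 3.73253 m².
Resultant F = γ·h_c·A = 7.74009 × 1.05286 × 3.73253 = 30.4172 kN.
I_c = πr⁴/4 = π × 1.09⁴/4 = 1.10865 m⁴.
Centre of pressure: y_p = y_c + I_c/(y_c·A) = 1.09 + 1.10865/(1.09 × 3.73253) = 1.09 + 0.272499 = 1.3625 m along the plane.
Vertically, h_p = y_p·sinθ = 1.3625 × 0.965926 = 1.31607 m.

h_p = 1.32 m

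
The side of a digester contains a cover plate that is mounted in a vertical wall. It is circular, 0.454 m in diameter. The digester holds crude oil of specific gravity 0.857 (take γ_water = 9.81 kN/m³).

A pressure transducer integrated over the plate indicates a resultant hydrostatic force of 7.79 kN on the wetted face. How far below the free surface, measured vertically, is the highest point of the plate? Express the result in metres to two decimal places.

γ = 0.857 × 9.81 = 8.40717 kN/m³.
A = π(0.227)² = 0.161883 m².
From F = γ·h_c·A, the centroid depth is h_c = 7.79/(8.40717 × 0.161883) = 5.72383 m.
The centroid is at the centre, 0.227 m below the top of the plate, so the highest point sits at h_top = 5.72383 − 0.227 = 5.49683 m below the surface.

d_top ≈ 5.50 m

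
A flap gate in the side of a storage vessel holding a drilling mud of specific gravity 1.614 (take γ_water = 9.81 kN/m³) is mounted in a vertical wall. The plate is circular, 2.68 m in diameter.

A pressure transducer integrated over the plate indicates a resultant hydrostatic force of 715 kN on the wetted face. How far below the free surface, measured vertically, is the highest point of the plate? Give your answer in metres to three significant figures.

d_top ≈ 6.67 m

γ = 1.614 × 9.81 = 15.83334 kN/m³.
A = π(1.34)² = 5.64104 m².
From F = γ·h_c·A, the centroid depth is h_c = 715/(15.83334 × 5.64104) = 8.00524 m.
The centroid is at the centre, 1.34 m below the top of the plate, so the highest point sits at h_top = 8.00524 − 1.34 = 6.66524 m below the surface.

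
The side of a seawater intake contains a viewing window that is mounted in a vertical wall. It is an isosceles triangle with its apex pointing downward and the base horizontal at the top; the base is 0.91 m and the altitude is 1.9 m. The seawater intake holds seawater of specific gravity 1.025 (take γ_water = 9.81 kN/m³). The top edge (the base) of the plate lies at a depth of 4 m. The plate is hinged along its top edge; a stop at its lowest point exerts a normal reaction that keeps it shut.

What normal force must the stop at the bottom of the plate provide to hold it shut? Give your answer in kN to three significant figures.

γ = 1.025 × 9.81 = 10.05525 kN/m³.
With the apex down, the centroid sits h/3 = 1.9/3 = 0.633333 m below the base (the top edge), so the centroid depth is h_c = 4 + 0.633333 = 4.63333 m.
A = ½ × 0.91 × 1.9 = 0.8645 m².
Resultant F = γ·h_c·A = 10.05525 × 4.63333 × 0.8645 = 40.2764 kN.
I_c = b·h³/36 = 0.91 × 1.9³/36 = 0.17338 m⁴.
Centre of pressure: y_p = y_c + I_c/(y_c·A) = 4.63333 + 0.17338/(4.63333 × 0.8645) = 4.63333 + 0.0432853 = 4.67662 m along the plane.
The resultant acts 0.633333 + 0.0432853 = 0.676618 m (along the plate) below the hinge at the top edge, so the moment about the hinge is M = F × 0.676618 = 40.2764 × 0.676618 = 27.2517 kN·m.
A normal force at the bottom, 1.9 m from the hinge, must supply this moment: P = 27.2517/1.9 = 14.343 kN.

P ≈ 14.3 kN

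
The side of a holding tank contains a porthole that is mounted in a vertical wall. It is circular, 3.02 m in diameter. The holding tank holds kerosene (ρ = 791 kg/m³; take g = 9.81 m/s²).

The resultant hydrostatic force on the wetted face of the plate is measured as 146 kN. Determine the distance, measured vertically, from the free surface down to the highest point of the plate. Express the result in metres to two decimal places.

d_top ≈ 1.12 m

γ = ρg = 791 × 9.81 / 1000 = 7.75971 kN/m³.
A = π(1.51)² = 7.16315 m².
From F = γ·h_c·A, the centroid depth is h_c = 146/(7.75971 × 7.16315) = 2.62666 m.
The centroid is at the centre, 1.51 m below the top of the plate, so the highest point sits at h_top = 2.62666 − 1.51 = 1.11666 m below the surface.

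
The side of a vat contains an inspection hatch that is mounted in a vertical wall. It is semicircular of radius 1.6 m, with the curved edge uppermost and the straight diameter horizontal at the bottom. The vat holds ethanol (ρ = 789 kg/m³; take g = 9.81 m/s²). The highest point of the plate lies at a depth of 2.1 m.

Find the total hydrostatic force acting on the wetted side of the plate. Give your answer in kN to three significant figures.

F ≈ 94.0 kN

γ = ρg = 789 × 9.81 / 1000 = 7.74009 kN/m³.
The centroid lies 4r/(3π) = 0.679061 m above the diameter, so r − 4r/(3π) = 1.6 − 0.679061 = 0.920939 m below the topmost point, so the centroid depth is h_c = 2.1 + 0.920939 = 3.02094 m.
A = πr²/2 = π × 1.6²/2 = 4.02124 m².
Resultant F = γ·h_c·A = 7.74009 × 3.02094 × 4.02124 = 94.026 kN.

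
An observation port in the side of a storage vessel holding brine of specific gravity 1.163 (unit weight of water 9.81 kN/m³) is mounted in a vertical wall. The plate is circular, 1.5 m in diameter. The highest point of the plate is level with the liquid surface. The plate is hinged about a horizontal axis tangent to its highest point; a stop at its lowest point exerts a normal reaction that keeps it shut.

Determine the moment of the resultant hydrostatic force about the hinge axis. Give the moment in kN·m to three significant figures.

M ≈ 14.2 kN·m

γ = 1.163 × 9.81 = 11.40903 kN/m³.
The centroid is at the centre, 0.75 m below the top of the plate, so the centroid depth is h_c = 0.75 m.
A = π(0.75)² = 1.76715 m².
Resultant F = γ·h_c·A = 11.40903 × 0.75 × 1.76715 = 15.1211 kN.
I_c = πr⁴/4 = π × 0.75⁴/4 = 0.248505 m⁴.
Centre of pressure: y_p = y_c + I_c/(y_c·A) = 0.75 + 0.248505/(0.75 × 1.76715) = 0.75 + 0.1875 = 0.9375 m along the plane.
The resultant acts 0.75 + 0.1875 = 0.9375 m (along the plate) below the hinge at the top edge, so the moment about the hinge is M = F × 0.9375 = 15.1211 × 0.9375 = 14.176 kN·m.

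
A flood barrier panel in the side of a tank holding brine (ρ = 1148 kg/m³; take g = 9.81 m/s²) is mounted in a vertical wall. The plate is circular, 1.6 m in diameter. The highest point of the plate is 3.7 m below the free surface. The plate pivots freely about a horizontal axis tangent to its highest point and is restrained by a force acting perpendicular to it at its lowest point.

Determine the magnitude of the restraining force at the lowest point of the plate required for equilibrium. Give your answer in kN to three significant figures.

γ = ρg = 1148 × 9.81 / 1000 = 11.26188 kN/m³.
The centroid is at the centre, 0.8 m below the top of the plate, so the centroid depth is h_c = 3.7 + 0.8 = 4.5 m.
A = π(0.8)² = 2.01062 m².
Resultant F = γ·h_c·A = 11.26188 × 4.5 × 2.01062 = 101.895 kN.
I_c = πr⁴/4 = π × 0.8⁴/4 = 0.321699 m⁴.
Centre of pressure: y_p = y_c + I_c/(y_c·A) = 4.5 + 0.321699/(4.5 × 2.01062) = 4.5 + 0.0355555 = 4.53556 m along the plane.
The resultant acts 0.8 + 0.0355555 = 0.835556 m (along the plate) below the hinge at the top edge, so the moment about the hinge is M = F × 0.835556 = 101.895 × 0.835556 = 85.139 kN·m.
A normal force at the bottom, 1.6 m from the hinge, must supply this moment: P = 85.139/1.6 = 53.2119 kN.

P ≈ 53.2 kN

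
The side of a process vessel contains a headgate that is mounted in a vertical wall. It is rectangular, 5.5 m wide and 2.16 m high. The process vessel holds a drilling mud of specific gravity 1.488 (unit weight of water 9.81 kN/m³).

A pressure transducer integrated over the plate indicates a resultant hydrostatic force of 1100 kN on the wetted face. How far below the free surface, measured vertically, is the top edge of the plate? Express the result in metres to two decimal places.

d_top ≈ 5.26 m

γ = 1.488 × 9.81 = 14.59728 kN/m³.
A = 5.5 × 2.16 = 11.88 m².
From F = γ·h_c·A, the centroid depth is h_c = 1100/(14.59728 × 11.88) = 6.34314 m.
The centroid lies 2.16/2 = 1.08 m below the top edge, so the top edge sits at h_top = 6.34314 − 1.08 = 5.26314 m below the surface.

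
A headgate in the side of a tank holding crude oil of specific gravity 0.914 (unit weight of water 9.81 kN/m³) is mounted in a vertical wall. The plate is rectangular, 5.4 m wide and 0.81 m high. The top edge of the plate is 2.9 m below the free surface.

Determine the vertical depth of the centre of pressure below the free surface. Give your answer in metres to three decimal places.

h_p = 3.322 m

γ = 0.914 × 9.81 = 8.96634 kN/m³.
The centroid lies 0.81/2 = 0.405 m below the top edge, so the centroid depth is h_c = 2.9 + 0.405 = 3.305 m.
A = 5.4 × 0.81 = 4.374 m².
Resultant F = γ·h_c·A = 8.96634 × 3.305 × 4.374 = 129.618 kN.
I_c = b·h³/12 = 5.4 × 0.81³/12 = 0.239148 m⁴.
Centre of pressure: y_p = y_c + I_c/(y_c·A) = 3.305 + 0.239148/(3.305 × 4.374) = 3.305 + 0.0165431 = 3.32154 m along the plane.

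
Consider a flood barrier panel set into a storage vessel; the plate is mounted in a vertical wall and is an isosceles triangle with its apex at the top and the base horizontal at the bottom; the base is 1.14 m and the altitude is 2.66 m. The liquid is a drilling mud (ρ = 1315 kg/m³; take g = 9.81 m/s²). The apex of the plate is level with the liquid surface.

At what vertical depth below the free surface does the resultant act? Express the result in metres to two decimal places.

γ = ρg = 1315 × 9.81 / 1000 = 12.90015 kN/m³.
With the apex up, the centroid sits 2h/3 = 2 × 2.66/3 = 1.77333 m below the apex, so the centroid depth is h_c = 1.77333 m.
A = ½ × 1.14 × 2.66 = 1.5162 m².
Resultant F = γ·h_c·A = 12.90015 × 1.77333 × 1.5162 = 34.6849 kN.
I_c = b·h³/36 = 1.14 × 2.66³/36 = 0.596001 m⁴.
Centre of pressure: y_p = y_c + I_c/(y_c·A) = 1.77333 + 0.596001/(1.77333 × 1.5162) = 1.77333 + 0.221667 = 1.995 m along the plane.

h_p = 2.00 m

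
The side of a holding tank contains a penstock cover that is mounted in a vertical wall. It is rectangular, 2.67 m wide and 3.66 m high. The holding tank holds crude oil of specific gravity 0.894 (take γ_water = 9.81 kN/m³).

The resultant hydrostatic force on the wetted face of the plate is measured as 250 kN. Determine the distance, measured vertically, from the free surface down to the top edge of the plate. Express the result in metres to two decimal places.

γ = 0.894 × 9.81 = 8.77014 kN/m³.
A = 2.67 × 3.66 = 9.7722 m².
From F = γ·h_c·A, the centroid depth is h_c = 250/(8.77014 × 9.7722) = 2.91703 m.
The centroid lies 3.66/2 = 1.83 m below the top edge, so the top edge sits at h_top = 2.91703 − 1.83 = 1.08703 m below the surface.

d_top ≈ 1.09 m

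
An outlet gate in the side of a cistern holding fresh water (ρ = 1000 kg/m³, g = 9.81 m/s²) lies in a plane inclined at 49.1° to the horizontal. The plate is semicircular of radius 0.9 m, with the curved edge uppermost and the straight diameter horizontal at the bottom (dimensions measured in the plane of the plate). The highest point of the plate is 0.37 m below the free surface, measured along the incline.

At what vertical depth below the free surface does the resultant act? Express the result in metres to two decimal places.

h_p = 0.72 m

γ = ρg = 1000 × 9.81 = 9810 N/m³ = 9.81 kN/m³.
Let θ = 49.1° be the plate's angle to the horizontal; measure y along the incline from where the plane meets the free surface. Vertical depth h = y·sinθ with sinθ = 0.755853.
The centroid lies 4r/(3π) = 0.381972 m above the diameter, so r − 4r/(3π) = 0.9 − 0.381972 = 0.518028 m below the topmost point, so y_c = 0.37 + 0.518028 = 0.888028 m and h_c = 0.888028 × 0.755853 = 0.671219 m.
A = πr²/2 = π × 0.9²/2 = 1.27235 m².
Resultant F = γ·h_c·A = 9.81 × 0.671219 × 1.27235 = 8.37799 kN.
I_c = (π/8 − 8/(9π))·r⁴ = 0.109757 × 0.9⁴ = 0.0720116 m⁴.
Centre of pressure: y_p = y_c + I_c/(y_c·A) = 0.888028 + 0.0720116/(0.888028 × 1.27235) = 0.888028 + 0.0637337 = 0.951762 m along the plane.
Vertically, h_p = y_p·sinθ = 0.951762 × 0.755853 = 0.719392 m.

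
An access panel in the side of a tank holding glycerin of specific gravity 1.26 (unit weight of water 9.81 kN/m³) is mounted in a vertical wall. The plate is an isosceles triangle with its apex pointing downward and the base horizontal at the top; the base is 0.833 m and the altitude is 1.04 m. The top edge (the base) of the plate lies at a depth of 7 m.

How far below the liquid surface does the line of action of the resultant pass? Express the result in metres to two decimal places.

γ = 1.26 × 9.81 = 12.3606 kN/m³.
With the apex down, the centroid sits h/3 = 1.04/3 = 0.346667 m below the base (the top edge), so the centroid depth is h_c = 7 + 0.346667 = 7.34667 m.
A = ½ × 0.833 × 1.04 = 0.43316 m².
Resultant F = γ·h_c·A = 12.3606 × 7.34667 × 0.43316 = 39.3349 kN.
I_c = b·h³/36 = 0.833 × 1.04³/36 = 0.0260281 m⁴.
Centre of pressure: y_p = y_c + I_c/(y_c·A) = 7.34667 + 0.0260281/(7.34667 × 0.43316) = 7.34667 + 0.00817906 = 7.35485 m along the plane.

h_p = 7.35 m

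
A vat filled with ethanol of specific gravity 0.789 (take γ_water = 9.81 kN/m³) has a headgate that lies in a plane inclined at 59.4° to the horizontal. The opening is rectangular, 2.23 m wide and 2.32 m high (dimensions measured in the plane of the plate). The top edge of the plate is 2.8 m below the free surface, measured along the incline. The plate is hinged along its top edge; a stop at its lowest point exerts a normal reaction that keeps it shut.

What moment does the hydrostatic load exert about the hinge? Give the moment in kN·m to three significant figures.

M ≈ 174 kN·m

γ = 0.789 × 9.81 = 7.74009 kN/m³.
Let θ = 59.4° be the plate's angle to the horizontal; measure y along the incline from where the plane meets the free surface. Vertical depth h = y·sinθ with sinθ = 0.860742.
The centroid lies 2.32/2 = 1.16 m below the top edge, so y_c = 2.8 + 1.16 = 3.96 m and h_c = 3.96 × 0.860742 = 3.40854 m.
A = 2.23 × 2.32 = 5.1736 m².
Resultant F = γ·h_c·A = 7.74009 × 3.40854 × 5.1736 = 136.492 kN.
I_c = b·h³/12 = 2.23 × 2.32³/12 = 2.32053 m⁴.
Centre of pressure: y_p = y_c + I_c/(y_c·A) = 3.96 + 2.32053/(3.96 × 5.1736) = 3.96 + 0.113266 = 4.07327 m along the plane.
The resultant acts 1.16 + 0.113266 = 1.27327 m (along the plate) below the hinge at the top edge, so the moment about the hinge is M = F × 1.27327 = 136.492 × 1.27327 = 173.791 kN·m.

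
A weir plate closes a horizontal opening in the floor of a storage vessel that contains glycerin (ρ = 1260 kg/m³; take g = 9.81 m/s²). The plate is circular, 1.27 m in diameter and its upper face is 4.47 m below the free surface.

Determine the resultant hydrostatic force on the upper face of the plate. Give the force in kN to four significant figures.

F ≈ 69.99 kN

γ = ρg = 1260 × 9.81 / 1000 = 12.3606 kN/m³.
The plate is horizontal, so pressure is uniform at p = γ·h = 12.3606 × 4.47 = 55.2519 kN/m².
A = π(0.635)² = 1.26677 m².
F = p·A = 55.2519 × 1.26677 = 69.9914 kN.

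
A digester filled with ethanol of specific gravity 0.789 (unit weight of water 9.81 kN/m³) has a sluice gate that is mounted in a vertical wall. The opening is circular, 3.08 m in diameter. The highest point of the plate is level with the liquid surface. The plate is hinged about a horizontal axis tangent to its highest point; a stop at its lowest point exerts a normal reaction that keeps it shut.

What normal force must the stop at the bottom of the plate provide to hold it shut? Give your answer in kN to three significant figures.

P ≈ 55.5 kN

γ = 0.789 × 9.81 = 7.74009 kN/m³.
The centroid is at the centre, 1.54 m below the top of the plate, so the centroid depth is h_c = 1.54 m.
A = π(1.54)² = 7.4506 m².
Resultant F = γ·h_c·A = 7.74009 × 1.54 × 7.4506 = 88.8092 kN.
I_c = πr⁴/4 = π × 1.54⁴/4 = 4.41746 m⁴.
Centre of pressure: y_p = y_c + I_c/(y_c·A) = 1.54 + 4.41746/(1.54 × 7.4506) = 1.54 + 0.385 = 1.925 m along the plane.
The resultant acts 1.54 + 0.385 = 1.925 m (along the plate) below the hinge at the top edge, so the moment about the hinge is M = F × 1.925 = 88.8092 × 1.925 = 170.958 kN·m.
A normal force at the bottom, 3.08 m from the hinge, must supply this moment: P = 170.958/3.08 = 55.5058 kN.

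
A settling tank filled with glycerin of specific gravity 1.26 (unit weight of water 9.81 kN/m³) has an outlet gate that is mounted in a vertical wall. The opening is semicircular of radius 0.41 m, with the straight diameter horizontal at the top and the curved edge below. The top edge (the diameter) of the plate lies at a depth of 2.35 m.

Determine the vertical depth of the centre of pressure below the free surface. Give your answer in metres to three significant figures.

h_p = 2.53 m

γ = 1.26 × 9.81 = 12.3606 kN/m³.
The centroid of a semicircle lies 4r/(3π) = 0.174009 m from the diameter, here below the top edge, so the centroid depth is h_c = 2.35 + 0.174009 = 2.52401 m.
A = πr²/2 = π × 0.41²/2 = 0.264051 m².
Resultant F = γ·h_c·A = 12.3606 × 2.52401 × 0.264051 = 8.23794 kN.
I_c = (π/8 − 8/(9π))·r⁴ = 0.109757 × 0.41⁴ = 0.00310147 m⁴.
Centre of pressure: y_p = y_c + I_c/(y_c·A) = 2.52401 + 0.00310147/(2.52401 × 0.264051) = 2.52401 + 0.0046536 = 2.52866 m along the plane.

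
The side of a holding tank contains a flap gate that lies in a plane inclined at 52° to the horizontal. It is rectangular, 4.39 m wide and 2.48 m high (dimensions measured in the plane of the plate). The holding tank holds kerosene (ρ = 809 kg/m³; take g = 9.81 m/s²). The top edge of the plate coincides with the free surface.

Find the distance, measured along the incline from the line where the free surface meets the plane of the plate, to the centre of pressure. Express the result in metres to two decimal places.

y_p = 1.65 m

γ = ρg = 809 × 9.81 / 1000 = 7.93629 kN/m³.
Let θ = 52° be the plate's angle to the horizontal; measure y along the incline from where the plane meets the free surface. Vertical depth h = y·sinθ with sinθ = 0.788011.
The centroid lies 2.48/2 = 1.24 m below the top edge, so y_c = 1.24 m and h_c = 1.24 × 0.788011 = 0.977134 m.
A = 4.39 × 2.48 = 10.8872 m².
Resultant F = γ·h_c·A = 7.93629 × 0.977134 × 10.8872 = 84.4283 kN.
I_c = b·h³/12 = 4.39 × 2.48³/12 = 5.58005 m⁴.
Centre of pressure: y_p = y_c + I_c/(y_c·A) = 1.24 + 5.58005/(1.24 × 10.8872) = 1.24 + 0.413333 = 1.65333 m along the plane.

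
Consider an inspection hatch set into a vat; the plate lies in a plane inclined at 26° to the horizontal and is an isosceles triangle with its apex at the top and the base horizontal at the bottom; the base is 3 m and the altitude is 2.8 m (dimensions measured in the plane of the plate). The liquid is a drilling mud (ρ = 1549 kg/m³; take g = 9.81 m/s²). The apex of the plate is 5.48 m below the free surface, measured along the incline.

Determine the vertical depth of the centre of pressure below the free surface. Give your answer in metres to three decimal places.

h_p = 3.247 m

γ = ρg = 1549 × 9.81 / 1000 = 15.19569 kN/m³.
Let θ = 26° be the plate's angle to the horizontal; measure y along the incline from where the plane meets the free surface. Vertical depth h = y·sinθ with sinθ = 0.438371.
With the apex up, the centroid sits 2h/3 = 2 × 2.8/3 = 1.86667 m below the apex, so y_c = 5.48 + 1.86667 = 7.34667 m and h_c = 7.34667 × 0.438371 = 3.22057 m.
A = ½ × 3 × 2.8 = 4.2 m².
Resultant F = γ·h_c·A = 15.19569 × 3.22057 × 4.2 = 205.543 kN.
I_c = b·h³/36 = 3 × 2.8³/36 = 1.82933 m⁴.
Centre of pressure: y_p = y_c + I_c/(y_c·A) = 7.34667 + 1.82933/(7.34667 × 4.2) = 7.34667 + 0.059286 = 7.40596 m along the plane.
Vertically, h_p = y_p·sinθ = 7.40596 × 0.438371 = 3.24656 m.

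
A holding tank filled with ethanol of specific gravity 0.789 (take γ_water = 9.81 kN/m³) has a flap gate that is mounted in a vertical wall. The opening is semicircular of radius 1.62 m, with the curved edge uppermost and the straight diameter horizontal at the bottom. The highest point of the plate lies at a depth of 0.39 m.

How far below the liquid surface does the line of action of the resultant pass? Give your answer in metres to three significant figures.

h_p = 1.46 m

γ = 0.789 × 9.81 = 7.74009 kN/m³.
The centroid lies 4r/(3π) = 0.687549 m above the diameter, so r − 4r/(3π) = 1.62 − 0.687549 = 0.932451 m below the topmost point, so the centroid depth is h_c = 0.39 + 0.932451 = 1.32245 m.
A = πr²/2 = π × 1.62²/2 = 4.1224 m².
Resultant F = γ·h_c·A = 7.74009 × 1.32245 × 4.1224 = 42.1964 kN.
I_c = (π/8 − 8/(9π))·r⁴ = 0.109757 × 1.62⁴ = 0.755949 m⁴.
Centre of pressure: y_p = y_c + I_c/(y_c·A) = 1.32245 + 0.755949/(1.32245 × 4.1224) = 1.32245 + 0.138664 = 1.46111 m along the plane.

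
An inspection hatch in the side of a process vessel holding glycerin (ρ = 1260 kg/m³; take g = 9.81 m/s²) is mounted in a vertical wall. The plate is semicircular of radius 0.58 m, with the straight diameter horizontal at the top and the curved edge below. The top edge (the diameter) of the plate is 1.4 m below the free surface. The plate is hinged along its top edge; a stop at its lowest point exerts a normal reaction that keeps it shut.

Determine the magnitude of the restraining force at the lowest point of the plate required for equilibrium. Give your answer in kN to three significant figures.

γ = ρg = 1260 × 9.81 / 1000 = 12.3606 kN/m³.
The centroid of a semicircle lies 4r/(3π) = 0.24616 m from the diameter, here below the top edge, so the centroid depth is h_c = 1.4 + 0.24616 = 1.64616 m.
A = πr²/2 = π × 0.58²/2 = 0.528416 m².
Resultant F = γ·h_c·A = 12.3606 × 1.64616 × 0.528416 = 10.752 kN.
I_c = (π/8 − 8/(9π))·r⁴ = 0.109757 × 0.58⁴ = 0.0124206 m⁴.
Centre of pressure: y_p = y_c + I_c/(y_c·A) = 1.64616 + 0.0124206/(1.64616 × 0.528416) = 1.64616 + 0.0142789 = 1.66044 m along the plane.
The resultant acts 0.24616 + 0.0142789 = 0.260439 m (along the plate) below the hinge at the top edge, so the moment about the hinge is M = F × 0.260439 = 10.752 × 0.260439 = 2.80024 kN·m.
A normal force at the bottom, 0.58 m from the hinge, must supply this moment: P = 2.80024/0.58 = 4.828 kN.

P ≈ 4.83 kN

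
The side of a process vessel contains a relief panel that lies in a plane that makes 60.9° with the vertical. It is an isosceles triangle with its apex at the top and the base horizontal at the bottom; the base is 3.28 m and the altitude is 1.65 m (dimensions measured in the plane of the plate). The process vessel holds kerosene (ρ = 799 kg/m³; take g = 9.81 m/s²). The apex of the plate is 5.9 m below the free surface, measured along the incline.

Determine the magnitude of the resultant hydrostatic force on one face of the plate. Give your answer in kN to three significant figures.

F ≈ 72.2 kN

γ = ρg = 799 × 9.81 / 1000 = 7.83819 kN/m³.
The plate makes 60.9° with the vertical, i.e. θ = 90° − 60.9° = 29.1° to the horizontal. Measuring y along the incline from the free-surface line, vertical depth h = y·sinθ with sinθ = 0.486335.
With the apex up, the centroid sits 2h/3 = 2 × 1.65/3 = 1.1 m below the apex, so y_c = 5.9 + 1.1 = 7 m and h_c = 7 × 0.486335 = 3.40435 m.
A = ½ × 3.28 × 1.65 = 2.706 m².
Resultant F = γ·h_c·A = 7.83819 × 3.40435 × 2.706 = 72.2067 kN.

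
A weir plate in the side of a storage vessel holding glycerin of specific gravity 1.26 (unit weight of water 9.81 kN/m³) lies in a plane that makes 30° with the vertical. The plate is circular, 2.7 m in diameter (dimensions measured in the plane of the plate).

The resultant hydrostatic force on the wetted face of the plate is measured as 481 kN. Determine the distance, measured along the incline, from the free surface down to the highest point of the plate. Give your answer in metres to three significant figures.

γ = 1.26 × 9.81 = 12.3606 kN/m³.
A = π(1.35)² = 5.72555 m².
From F = γ·h_c·A, the centroid depth is h_c = 481/(12.3606 × 5.72555) = 6.79655 m.
The plate makes 30° with the vertical, i.e. θ = 90° − 30° = 60° to the horizontal. Measuring y along the incline from the free-surface line, vertical depth h = y·sinθ with sinθ = 0.866025.
Along the incline, y_c = h_c/sinθ = 6.79655/0.866025 = 7.84798 m.
The centroid is at the centre, 1.35 m below the top of the plate, so the highest point sits at y_top = 7.84798 − 1.35 = 6.49798 m along the incline.

y_top ≈ 6.50 m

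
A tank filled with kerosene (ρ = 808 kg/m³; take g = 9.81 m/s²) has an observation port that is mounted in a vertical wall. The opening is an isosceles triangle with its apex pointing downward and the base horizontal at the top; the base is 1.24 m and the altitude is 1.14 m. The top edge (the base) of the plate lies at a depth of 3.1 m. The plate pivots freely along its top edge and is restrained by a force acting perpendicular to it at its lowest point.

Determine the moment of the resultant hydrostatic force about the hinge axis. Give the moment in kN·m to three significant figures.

M ≈ 7.81 kN·m

γ = ρg = 808 × 9.81 / 1000 = 7.92648 kN/m³.
With the apex down, the centroid sits h/3 = 1.14/3 = 0.38 m below the base (the top edge), so the centroid depth is h_c = 3.1 + 0.38 = 3.48 m.
A = ½ × 1.24 × 1.14 = 0.7068 m².
Resultant F = γ·h_c·A = 7.92648 × 3.48 × 0.7068 = 19.4965 kN.
I_c = b·h³/36 = 1.24 × 1.14³/36 = 0.051031 m⁴.
Centre of pressure: y_p = y_c + I_c/(y_c·A) = 3.48 + 0.051031/(3.48 × 0.7068) = 3.48 + 0.0207471 = 3.50075 m along the plane.
The resultant acts 0.38 + 0.0207471 = 0.400747 m (along the plate) below the hinge at the top edge, so the moment about the hinge is M = F × 0.400747 = 19.4965 × 0.400747 = 7.81316 kN·m.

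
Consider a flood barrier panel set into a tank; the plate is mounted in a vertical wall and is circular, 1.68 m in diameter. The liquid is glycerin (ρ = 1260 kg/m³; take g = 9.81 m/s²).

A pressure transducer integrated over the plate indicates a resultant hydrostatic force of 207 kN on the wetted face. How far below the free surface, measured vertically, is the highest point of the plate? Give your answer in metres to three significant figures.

γ = ρg = 1260 × 9.81 / 1000 = 12.3606 kN/m³.
A = π(0.84)² = 2.21671 m².
From F = γ·h_c·A, the centroid depth is h_c = 207/(12.3606 × 2.21671) = 7.55478 m.
The centroid is at the centre, 0.84 m below the top of the plate, so the highest point sits at h_top = 7.55478 − 0.84 = 6.71478 m below the surface.

d_top ≈ 6.71 m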